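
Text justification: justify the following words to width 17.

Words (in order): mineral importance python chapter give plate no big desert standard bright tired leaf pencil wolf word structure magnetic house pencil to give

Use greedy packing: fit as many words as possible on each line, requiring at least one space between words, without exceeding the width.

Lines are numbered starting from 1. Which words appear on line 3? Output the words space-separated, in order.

Line 1: ['mineral'] (min_width=7, slack=10)
Line 2: ['importance', 'python'] (min_width=17, slack=0)
Line 3: ['chapter', 'give'] (min_width=12, slack=5)
Line 4: ['plate', 'no', 'big'] (min_width=12, slack=5)
Line 5: ['desert', 'standard'] (min_width=15, slack=2)
Line 6: ['bright', 'tired', 'leaf'] (min_width=17, slack=0)
Line 7: ['pencil', 'wolf', 'word'] (min_width=16, slack=1)
Line 8: ['structure'] (min_width=9, slack=8)
Line 9: ['magnetic', 'house'] (min_width=14, slack=3)
Line 10: ['pencil', 'to', 'give'] (min_width=14, slack=3)

Answer: chapter give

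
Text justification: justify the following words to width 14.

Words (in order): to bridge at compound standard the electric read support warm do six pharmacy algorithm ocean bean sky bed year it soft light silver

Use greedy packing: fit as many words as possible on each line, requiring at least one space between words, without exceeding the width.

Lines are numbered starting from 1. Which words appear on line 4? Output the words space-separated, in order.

Line 1: ['to', 'bridge', 'at'] (min_width=12, slack=2)
Line 2: ['compound'] (min_width=8, slack=6)
Line 3: ['standard', 'the'] (min_width=12, slack=2)
Line 4: ['electric', 'read'] (min_width=13, slack=1)
Line 5: ['support', 'warm'] (min_width=12, slack=2)
Line 6: ['do', 'six'] (min_width=6, slack=8)
Line 7: ['pharmacy'] (min_width=8, slack=6)
Line 8: ['algorithm'] (min_width=9, slack=5)
Line 9: ['ocean', 'bean', 'sky'] (min_width=14, slack=0)
Line 10: ['bed', 'year', 'it'] (min_width=11, slack=3)
Line 11: ['soft', 'light'] (min_width=10, slack=4)
Line 12: ['silver'] (min_width=6, slack=8)

Answer: electric read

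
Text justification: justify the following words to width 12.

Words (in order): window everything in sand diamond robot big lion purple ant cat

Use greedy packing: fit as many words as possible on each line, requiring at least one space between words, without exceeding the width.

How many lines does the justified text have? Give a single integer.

Line 1: ['window'] (min_width=6, slack=6)
Line 2: ['everything'] (min_width=10, slack=2)
Line 3: ['in', 'sand'] (min_width=7, slack=5)
Line 4: ['diamond'] (min_width=7, slack=5)
Line 5: ['robot', 'big'] (min_width=9, slack=3)
Line 6: ['lion', 'purple'] (min_width=11, slack=1)
Line 7: ['ant', 'cat'] (min_width=7, slack=5)
Total lines: 7

Answer: 7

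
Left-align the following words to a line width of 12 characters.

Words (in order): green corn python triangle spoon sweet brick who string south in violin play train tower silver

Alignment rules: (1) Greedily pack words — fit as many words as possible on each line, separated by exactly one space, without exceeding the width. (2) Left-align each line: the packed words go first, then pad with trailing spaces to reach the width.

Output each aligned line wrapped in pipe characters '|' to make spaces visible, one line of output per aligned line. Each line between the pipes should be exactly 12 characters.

Line 1: ['green', 'corn'] (min_width=10, slack=2)
Line 2: ['python'] (min_width=6, slack=6)
Line 3: ['triangle'] (min_width=8, slack=4)
Line 4: ['spoon', 'sweet'] (min_width=11, slack=1)
Line 5: ['brick', 'who'] (min_width=9, slack=3)
Line 6: ['string', 'south'] (min_width=12, slack=0)
Line 7: ['in', 'violin'] (min_width=9, slack=3)
Line 8: ['play', 'train'] (min_width=10, slack=2)
Line 9: ['tower', 'silver'] (min_width=12, slack=0)

Answer: |green corn  |
|python      |
|triangle    |
|spoon sweet |
|brick who   |
|string south|
|in violin   |
|play train  |
|tower silver|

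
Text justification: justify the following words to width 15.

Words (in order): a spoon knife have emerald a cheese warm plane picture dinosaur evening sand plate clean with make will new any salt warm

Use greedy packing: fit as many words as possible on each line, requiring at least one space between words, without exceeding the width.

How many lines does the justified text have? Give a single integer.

Line 1: ['a', 'spoon', 'knife'] (min_width=13, slack=2)
Line 2: ['have', 'emerald', 'a'] (min_width=14, slack=1)
Line 3: ['cheese', 'warm'] (min_width=11, slack=4)
Line 4: ['plane', 'picture'] (min_width=13, slack=2)
Line 5: ['dinosaur'] (min_width=8, slack=7)
Line 6: ['evening', 'sand'] (min_width=12, slack=3)
Line 7: ['plate', 'clean'] (min_width=11, slack=4)
Line 8: ['with', 'make', 'will'] (min_width=14, slack=1)
Line 9: ['new', 'any', 'salt'] (min_width=12, slack=3)
Line 10: ['warm'] (min_width=4, slack=11)
Total lines: 10

Answer: 10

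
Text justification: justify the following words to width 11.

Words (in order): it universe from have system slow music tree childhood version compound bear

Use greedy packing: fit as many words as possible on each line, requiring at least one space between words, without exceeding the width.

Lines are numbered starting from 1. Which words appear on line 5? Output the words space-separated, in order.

Answer: childhood

Derivation:
Line 1: ['it', 'universe'] (min_width=11, slack=0)
Line 2: ['from', 'have'] (min_width=9, slack=2)
Line 3: ['system', 'slow'] (min_width=11, slack=0)
Line 4: ['music', 'tree'] (min_width=10, slack=1)
Line 5: ['childhood'] (min_width=9, slack=2)
Line 6: ['version'] (min_width=7, slack=4)
Line 7: ['compound'] (min_width=8, slack=3)
Line 8: ['bear'] (min_width=4, slack=7)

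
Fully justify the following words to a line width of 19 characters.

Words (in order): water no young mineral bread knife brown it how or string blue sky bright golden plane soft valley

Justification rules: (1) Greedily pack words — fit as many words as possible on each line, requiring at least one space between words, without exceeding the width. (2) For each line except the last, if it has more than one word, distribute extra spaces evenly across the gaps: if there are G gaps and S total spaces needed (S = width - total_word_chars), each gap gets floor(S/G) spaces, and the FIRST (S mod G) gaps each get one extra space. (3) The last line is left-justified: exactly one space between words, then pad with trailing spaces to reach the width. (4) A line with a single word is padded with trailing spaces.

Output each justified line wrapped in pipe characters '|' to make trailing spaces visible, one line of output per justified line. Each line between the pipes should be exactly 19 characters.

Answer: |water    no   young|
|mineral bread knife|
|brown   it  how  or|
|string   blue   sky|
|bright golden plane|
|soft valley        |

Derivation:
Line 1: ['water', 'no', 'young'] (min_width=14, slack=5)
Line 2: ['mineral', 'bread', 'knife'] (min_width=19, slack=0)
Line 3: ['brown', 'it', 'how', 'or'] (min_width=15, slack=4)
Line 4: ['string', 'blue', 'sky'] (min_width=15, slack=4)
Line 5: ['bright', 'golden', 'plane'] (min_width=19, slack=0)
Line 6: ['soft', 'valley'] (min_width=11, slack=8)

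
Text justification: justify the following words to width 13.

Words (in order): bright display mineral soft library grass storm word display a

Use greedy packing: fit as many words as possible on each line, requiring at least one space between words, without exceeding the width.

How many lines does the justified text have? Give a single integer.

Answer: 6

Derivation:
Line 1: ['bright'] (min_width=6, slack=7)
Line 2: ['display'] (min_width=7, slack=6)
Line 3: ['mineral', 'soft'] (min_width=12, slack=1)
Line 4: ['library', 'grass'] (min_width=13, slack=0)
Line 5: ['storm', 'word'] (min_width=10, slack=3)
Line 6: ['display', 'a'] (min_width=9, slack=4)
Total lines: 6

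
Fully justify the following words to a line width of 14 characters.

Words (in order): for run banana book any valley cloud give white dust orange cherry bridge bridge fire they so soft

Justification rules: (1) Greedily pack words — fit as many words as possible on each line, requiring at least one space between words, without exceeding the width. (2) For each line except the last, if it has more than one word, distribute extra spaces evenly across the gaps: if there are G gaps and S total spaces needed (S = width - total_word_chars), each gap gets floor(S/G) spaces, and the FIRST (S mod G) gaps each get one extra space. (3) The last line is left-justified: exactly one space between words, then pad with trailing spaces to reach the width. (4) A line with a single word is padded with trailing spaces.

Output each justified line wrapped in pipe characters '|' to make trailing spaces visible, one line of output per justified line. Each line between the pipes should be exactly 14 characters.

Line 1: ['for', 'run', 'banana'] (min_width=14, slack=0)
Line 2: ['book', 'any'] (min_width=8, slack=6)
Line 3: ['valley', 'cloud'] (min_width=12, slack=2)
Line 4: ['give', 'white'] (min_width=10, slack=4)
Line 5: ['dust', 'orange'] (min_width=11, slack=3)
Line 6: ['cherry', 'bridge'] (min_width=13, slack=1)
Line 7: ['bridge', 'fire'] (min_width=11, slack=3)
Line 8: ['they', 'so', 'soft'] (min_width=12, slack=2)

Answer: |for run banana|
|book       any|
|valley   cloud|
|give     white|
|dust    orange|
|cherry  bridge|
|bridge    fire|
|they so soft  |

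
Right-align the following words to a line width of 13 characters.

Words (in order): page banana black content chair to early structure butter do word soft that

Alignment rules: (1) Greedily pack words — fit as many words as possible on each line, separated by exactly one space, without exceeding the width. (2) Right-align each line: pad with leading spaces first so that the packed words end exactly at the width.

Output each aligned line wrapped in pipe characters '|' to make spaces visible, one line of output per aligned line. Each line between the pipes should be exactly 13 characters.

Line 1: ['page', 'banana'] (min_width=11, slack=2)
Line 2: ['black', 'content'] (min_width=13, slack=0)
Line 3: ['chair', 'to'] (min_width=8, slack=5)
Line 4: ['early'] (min_width=5, slack=8)
Line 5: ['structure'] (min_width=9, slack=4)
Line 6: ['butter', 'do'] (min_width=9, slack=4)
Line 7: ['word', 'soft'] (min_width=9, slack=4)
Line 8: ['that'] (min_width=4, slack=9)

Answer: |  page banana|
|black content|
|     chair to|
|        early|
|    structure|
|    butter do|
|    word soft|
|         that|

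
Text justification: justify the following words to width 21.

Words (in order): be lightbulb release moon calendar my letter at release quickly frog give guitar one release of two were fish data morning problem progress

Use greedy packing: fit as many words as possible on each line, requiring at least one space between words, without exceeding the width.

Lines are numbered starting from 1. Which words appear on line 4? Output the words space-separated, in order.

Line 1: ['be', 'lightbulb', 'release'] (min_width=20, slack=1)
Line 2: ['moon', 'calendar', 'my'] (min_width=16, slack=5)
Line 3: ['letter', 'at', 'release'] (min_width=17, slack=4)
Line 4: ['quickly', 'frog', 'give'] (min_width=17, slack=4)
Line 5: ['guitar', 'one', 'release', 'of'] (min_width=21, slack=0)
Line 6: ['two', 'were', 'fish', 'data'] (min_width=18, slack=3)
Line 7: ['morning', 'problem'] (min_width=15, slack=6)
Line 8: ['progress'] (min_width=8, slack=13)

Answer: quickly frog give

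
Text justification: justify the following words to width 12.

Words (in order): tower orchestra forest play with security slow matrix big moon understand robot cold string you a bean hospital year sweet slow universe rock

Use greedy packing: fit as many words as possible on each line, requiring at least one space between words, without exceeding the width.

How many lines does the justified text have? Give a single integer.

Line 1: ['tower'] (min_width=5, slack=7)
Line 2: ['orchestra'] (min_width=9, slack=3)
Line 3: ['forest', 'play'] (min_width=11, slack=1)
Line 4: ['with'] (min_width=4, slack=8)
Line 5: ['security'] (min_width=8, slack=4)
Line 6: ['slow', 'matrix'] (min_width=11, slack=1)
Line 7: ['big', 'moon'] (min_width=8, slack=4)
Line 8: ['understand'] (min_width=10, slack=2)
Line 9: ['robot', 'cold'] (min_width=10, slack=2)
Line 10: ['string', 'you', 'a'] (min_width=12, slack=0)
Line 11: ['bean'] (min_width=4, slack=8)
Line 12: ['hospital'] (min_width=8, slack=4)
Line 13: ['year', 'sweet'] (min_width=10, slack=2)
Line 14: ['slow'] (min_width=4, slack=8)
Line 15: ['universe'] (min_width=8, slack=4)
Line 16: ['rock'] (min_width=4, slack=8)
Total lines: 16

Answer: 16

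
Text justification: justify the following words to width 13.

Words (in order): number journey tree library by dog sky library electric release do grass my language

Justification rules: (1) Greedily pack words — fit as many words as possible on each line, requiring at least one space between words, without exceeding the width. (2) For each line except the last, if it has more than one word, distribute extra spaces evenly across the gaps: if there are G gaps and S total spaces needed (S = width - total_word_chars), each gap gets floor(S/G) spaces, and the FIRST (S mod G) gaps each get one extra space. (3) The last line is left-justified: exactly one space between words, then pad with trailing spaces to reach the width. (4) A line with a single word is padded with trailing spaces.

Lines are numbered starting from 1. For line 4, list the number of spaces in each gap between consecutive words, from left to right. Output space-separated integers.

Answer: 7

Derivation:
Line 1: ['number'] (min_width=6, slack=7)
Line 2: ['journey', 'tree'] (min_width=12, slack=1)
Line 3: ['library', 'by'] (min_width=10, slack=3)
Line 4: ['dog', 'sky'] (min_width=7, slack=6)
Line 5: ['library'] (min_width=7, slack=6)
Line 6: ['electric'] (min_width=8, slack=5)
Line 7: ['release', 'do'] (min_width=10, slack=3)
Line 8: ['grass', 'my'] (min_width=8, slack=5)
Line 9: ['language'] (min_width=8, slack=5)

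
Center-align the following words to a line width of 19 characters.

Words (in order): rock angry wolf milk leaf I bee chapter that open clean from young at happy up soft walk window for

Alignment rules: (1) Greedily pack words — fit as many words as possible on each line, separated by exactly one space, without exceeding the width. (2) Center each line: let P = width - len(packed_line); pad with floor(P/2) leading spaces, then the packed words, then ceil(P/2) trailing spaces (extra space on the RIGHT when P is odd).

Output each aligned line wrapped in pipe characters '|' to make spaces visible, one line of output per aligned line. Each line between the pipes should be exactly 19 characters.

Line 1: ['rock', 'angry', 'wolf'] (min_width=15, slack=4)
Line 2: ['milk', 'leaf', 'I', 'bee'] (min_width=15, slack=4)
Line 3: ['chapter', 'that', 'open'] (min_width=17, slack=2)
Line 4: ['clean', 'from', 'young', 'at'] (min_width=19, slack=0)
Line 5: ['happy', 'up', 'soft', 'walk'] (min_width=18, slack=1)
Line 6: ['window', 'for'] (min_width=10, slack=9)

Answer: |  rock angry wolf  |
|  milk leaf I bee  |
| chapter that open |
|clean from young at|
|happy up soft walk |
|    window for     |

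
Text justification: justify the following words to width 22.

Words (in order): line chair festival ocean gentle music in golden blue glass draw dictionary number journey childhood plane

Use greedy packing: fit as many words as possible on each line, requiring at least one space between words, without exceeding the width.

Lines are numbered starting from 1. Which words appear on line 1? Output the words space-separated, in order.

Answer: line chair festival

Derivation:
Line 1: ['line', 'chair', 'festival'] (min_width=19, slack=3)
Line 2: ['ocean', 'gentle', 'music', 'in'] (min_width=21, slack=1)
Line 3: ['golden', 'blue', 'glass', 'draw'] (min_width=22, slack=0)
Line 4: ['dictionary', 'number'] (min_width=17, slack=5)
Line 5: ['journey', 'childhood'] (min_width=17, slack=5)
Line 6: ['plane'] (min_width=5, slack=17)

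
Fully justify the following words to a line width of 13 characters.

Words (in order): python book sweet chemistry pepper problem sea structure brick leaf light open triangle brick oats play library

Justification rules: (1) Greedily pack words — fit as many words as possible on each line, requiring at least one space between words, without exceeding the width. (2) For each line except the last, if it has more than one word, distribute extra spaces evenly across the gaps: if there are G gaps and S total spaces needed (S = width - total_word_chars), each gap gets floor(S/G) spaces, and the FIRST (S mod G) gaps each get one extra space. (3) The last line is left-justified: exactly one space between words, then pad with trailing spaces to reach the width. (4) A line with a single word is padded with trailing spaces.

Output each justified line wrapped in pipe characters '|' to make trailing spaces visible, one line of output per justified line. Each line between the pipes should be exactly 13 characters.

Line 1: ['python', 'book'] (min_width=11, slack=2)
Line 2: ['sweet'] (min_width=5, slack=8)
Line 3: ['chemistry'] (min_width=9, slack=4)
Line 4: ['pepper'] (min_width=6, slack=7)
Line 5: ['problem', 'sea'] (min_width=11, slack=2)
Line 6: ['structure'] (min_width=9, slack=4)
Line 7: ['brick', 'leaf'] (min_width=10, slack=3)
Line 8: ['light', 'open'] (min_width=10, slack=3)
Line 9: ['triangle'] (min_width=8, slack=5)
Line 10: ['brick', 'oats'] (min_width=10, slack=3)
Line 11: ['play', 'library'] (min_width=12, slack=1)

Answer: |python   book|
|sweet        |
|chemistry    |
|pepper       |
|problem   sea|
|structure    |
|brick    leaf|
|light    open|
|triangle     |
|brick    oats|
|play library |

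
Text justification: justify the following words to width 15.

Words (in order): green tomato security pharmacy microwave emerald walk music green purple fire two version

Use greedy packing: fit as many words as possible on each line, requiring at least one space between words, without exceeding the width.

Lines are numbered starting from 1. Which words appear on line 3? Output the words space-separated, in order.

Answer: pharmacy

Derivation:
Line 1: ['green', 'tomato'] (min_width=12, slack=3)
Line 2: ['security'] (min_width=8, slack=7)
Line 3: ['pharmacy'] (min_width=8, slack=7)
Line 4: ['microwave'] (min_width=9, slack=6)
Line 5: ['emerald', 'walk'] (min_width=12, slack=3)
Line 6: ['music', 'green'] (min_width=11, slack=4)
Line 7: ['purple', 'fire', 'two'] (min_width=15, slack=0)
Line 8: ['version'] (min_width=7, slack=8)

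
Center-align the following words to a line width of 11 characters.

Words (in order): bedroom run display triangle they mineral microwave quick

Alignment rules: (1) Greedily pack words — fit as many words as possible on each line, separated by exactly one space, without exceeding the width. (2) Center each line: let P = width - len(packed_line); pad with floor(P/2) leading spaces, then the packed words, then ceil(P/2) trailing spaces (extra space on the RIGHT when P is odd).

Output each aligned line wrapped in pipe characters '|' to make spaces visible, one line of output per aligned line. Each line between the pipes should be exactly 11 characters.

Answer: |bedroom run|
|  display  |
| triangle  |
|   they    |
|  mineral  |
| microwave |
|   quick   |

Derivation:
Line 1: ['bedroom', 'run'] (min_width=11, slack=0)
Line 2: ['display'] (min_width=7, slack=4)
Line 3: ['triangle'] (min_width=8, slack=3)
Line 4: ['they'] (min_width=4, slack=7)
Line 5: ['mineral'] (min_width=7, slack=4)
Line 6: ['microwave'] (min_width=9, slack=2)
Line 7: ['quick'] (min_width=5, slack=6)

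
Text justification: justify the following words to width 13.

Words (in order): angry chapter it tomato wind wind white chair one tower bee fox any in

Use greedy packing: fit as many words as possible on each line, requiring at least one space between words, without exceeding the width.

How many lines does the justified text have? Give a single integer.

Line 1: ['angry', 'chapter'] (min_width=13, slack=0)
Line 2: ['it', 'tomato'] (min_width=9, slack=4)
Line 3: ['wind', 'wind'] (min_width=9, slack=4)
Line 4: ['white', 'chair'] (min_width=11, slack=2)
Line 5: ['one', 'tower', 'bee'] (min_width=13, slack=0)
Line 6: ['fox', 'any', 'in'] (min_width=10, slack=3)
Total lines: 6

Answer: 6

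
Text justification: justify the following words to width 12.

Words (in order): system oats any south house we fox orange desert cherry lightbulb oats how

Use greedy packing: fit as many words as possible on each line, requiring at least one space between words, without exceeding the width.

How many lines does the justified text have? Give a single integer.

Line 1: ['system', 'oats'] (min_width=11, slack=1)
Line 2: ['any', 'south'] (min_width=9, slack=3)
Line 3: ['house', 'we', 'fox'] (min_width=12, slack=0)
Line 4: ['orange'] (min_width=6, slack=6)
Line 5: ['desert'] (min_width=6, slack=6)
Line 6: ['cherry'] (min_width=6, slack=6)
Line 7: ['lightbulb'] (min_width=9, slack=3)
Line 8: ['oats', 'how'] (min_width=8, slack=4)
Total lines: 8

Answer: 8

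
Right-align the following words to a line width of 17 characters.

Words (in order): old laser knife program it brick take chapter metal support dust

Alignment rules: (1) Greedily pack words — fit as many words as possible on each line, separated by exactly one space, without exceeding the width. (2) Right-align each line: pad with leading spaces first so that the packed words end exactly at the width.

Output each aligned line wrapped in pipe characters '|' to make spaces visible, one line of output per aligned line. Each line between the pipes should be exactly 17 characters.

Answer: |  old laser knife|
| program it brick|
|     take chapter|
|    metal support|
|             dust|

Derivation:
Line 1: ['old', 'laser', 'knife'] (min_width=15, slack=2)
Line 2: ['program', 'it', 'brick'] (min_width=16, slack=1)
Line 3: ['take', 'chapter'] (min_width=12, slack=5)
Line 4: ['metal', 'support'] (min_width=13, slack=4)
Line 5: ['dust'] (min_width=4, slack=13)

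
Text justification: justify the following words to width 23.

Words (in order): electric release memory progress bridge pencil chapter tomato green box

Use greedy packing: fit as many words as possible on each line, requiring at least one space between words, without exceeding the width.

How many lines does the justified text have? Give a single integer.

Line 1: ['electric', 'release', 'memory'] (min_width=23, slack=0)
Line 2: ['progress', 'bridge', 'pencil'] (min_width=22, slack=1)
Line 3: ['chapter', 'tomato', 'green'] (min_width=20, slack=3)
Line 4: ['box'] (min_width=3, slack=20)
Total lines: 4

Answer: 4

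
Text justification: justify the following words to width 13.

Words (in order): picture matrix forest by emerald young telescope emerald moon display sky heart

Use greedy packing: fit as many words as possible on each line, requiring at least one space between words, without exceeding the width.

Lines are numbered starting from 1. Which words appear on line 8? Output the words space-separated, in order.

Line 1: ['picture'] (min_width=7, slack=6)
Line 2: ['matrix', 'forest'] (min_width=13, slack=0)
Line 3: ['by', 'emerald'] (min_width=10, slack=3)
Line 4: ['young'] (min_width=5, slack=8)
Line 5: ['telescope'] (min_width=9, slack=4)
Line 6: ['emerald', 'moon'] (min_width=12, slack=1)
Line 7: ['display', 'sky'] (min_width=11, slack=2)
Line 8: ['heart'] (min_width=5, slack=8)

Answer: heart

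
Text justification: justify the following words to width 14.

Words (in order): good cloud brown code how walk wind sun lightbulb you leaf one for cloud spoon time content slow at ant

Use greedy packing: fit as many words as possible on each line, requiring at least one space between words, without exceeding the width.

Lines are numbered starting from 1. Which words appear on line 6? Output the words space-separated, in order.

Answer: cloud spoon

Derivation:
Line 1: ['good', 'cloud'] (min_width=10, slack=4)
Line 2: ['brown', 'code', 'how'] (min_width=14, slack=0)
Line 3: ['walk', 'wind', 'sun'] (min_width=13, slack=1)
Line 4: ['lightbulb', 'you'] (min_width=13, slack=1)
Line 5: ['leaf', 'one', 'for'] (min_width=12, slack=2)
Line 6: ['cloud', 'spoon'] (min_width=11, slack=3)
Line 7: ['time', 'content'] (min_width=12, slack=2)
Line 8: ['slow', 'at', 'ant'] (min_width=11, slack=3)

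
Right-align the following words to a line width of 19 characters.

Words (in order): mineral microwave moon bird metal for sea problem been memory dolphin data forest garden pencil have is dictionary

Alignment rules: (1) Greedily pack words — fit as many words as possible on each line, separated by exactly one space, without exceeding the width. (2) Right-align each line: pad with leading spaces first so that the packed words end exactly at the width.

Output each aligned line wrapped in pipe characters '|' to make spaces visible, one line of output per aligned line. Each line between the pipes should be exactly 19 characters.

Answer: |  mineral microwave|
|moon bird metal for|
|   sea problem been|
|memory dolphin data|
|      forest garden|
|     pencil have is|
|         dictionary|

Derivation:
Line 1: ['mineral', 'microwave'] (min_width=17, slack=2)
Line 2: ['moon', 'bird', 'metal', 'for'] (min_width=19, slack=0)
Line 3: ['sea', 'problem', 'been'] (min_width=16, slack=3)
Line 4: ['memory', 'dolphin', 'data'] (min_width=19, slack=0)
Line 5: ['forest', 'garden'] (min_width=13, slack=6)
Line 6: ['pencil', 'have', 'is'] (min_width=14, slack=5)
Line 7: ['dictionary'] (min_width=10, slack=9)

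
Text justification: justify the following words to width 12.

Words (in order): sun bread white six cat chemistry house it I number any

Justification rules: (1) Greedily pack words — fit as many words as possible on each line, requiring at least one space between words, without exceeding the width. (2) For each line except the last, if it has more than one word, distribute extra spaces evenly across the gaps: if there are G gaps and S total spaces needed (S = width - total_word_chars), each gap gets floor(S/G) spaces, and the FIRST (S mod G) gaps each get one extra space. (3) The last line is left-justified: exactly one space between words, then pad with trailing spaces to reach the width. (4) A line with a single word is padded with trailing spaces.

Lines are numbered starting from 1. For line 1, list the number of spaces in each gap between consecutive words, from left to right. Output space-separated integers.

Answer: 4

Derivation:
Line 1: ['sun', 'bread'] (min_width=9, slack=3)
Line 2: ['white', 'six'] (min_width=9, slack=3)
Line 3: ['cat'] (min_width=3, slack=9)
Line 4: ['chemistry'] (min_width=9, slack=3)
Line 5: ['house', 'it', 'I'] (min_width=10, slack=2)
Line 6: ['number', 'any'] (min_width=10, slack=2)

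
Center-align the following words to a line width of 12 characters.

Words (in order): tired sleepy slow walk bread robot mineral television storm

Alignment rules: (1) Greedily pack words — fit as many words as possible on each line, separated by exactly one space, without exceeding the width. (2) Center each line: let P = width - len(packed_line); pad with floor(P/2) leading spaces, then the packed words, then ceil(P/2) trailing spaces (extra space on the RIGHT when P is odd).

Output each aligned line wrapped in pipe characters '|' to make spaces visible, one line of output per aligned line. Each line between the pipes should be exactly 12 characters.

Answer: |tired sleepy|
| slow walk  |
|bread robot |
|  mineral   |
| television |
|   storm    |

Derivation:
Line 1: ['tired', 'sleepy'] (min_width=12, slack=0)
Line 2: ['slow', 'walk'] (min_width=9, slack=3)
Line 3: ['bread', 'robot'] (min_width=11, slack=1)
Line 4: ['mineral'] (min_width=7, slack=5)
Line 5: ['television'] (min_width=10, slack=2)
Line 6: ['storm'] (min_width=5, slack=7)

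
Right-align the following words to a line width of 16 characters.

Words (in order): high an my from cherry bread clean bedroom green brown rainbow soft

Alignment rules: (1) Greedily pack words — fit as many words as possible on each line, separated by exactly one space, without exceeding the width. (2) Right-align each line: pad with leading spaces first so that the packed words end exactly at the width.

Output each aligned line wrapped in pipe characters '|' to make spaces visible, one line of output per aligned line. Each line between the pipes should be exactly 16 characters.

Line 1: ['high', 'an', 'my', 'from'] (min_width=15, slack=1)
Line 2: ['cherry', 'bread'] (min_width=12, slack=4)
Line 3: ['clean', 'bedroom'] (min_width=13, slack=3)
Line 4: ['green', 'brown'] (min_width=11, slack=5)
Line 5: ['rainbow', 'soft'] (min_width=12, slack=4)

Answer: | high an my from|
|    cherry bread|
|   clean bedroom|
|     green brown|
|    rainbow soft|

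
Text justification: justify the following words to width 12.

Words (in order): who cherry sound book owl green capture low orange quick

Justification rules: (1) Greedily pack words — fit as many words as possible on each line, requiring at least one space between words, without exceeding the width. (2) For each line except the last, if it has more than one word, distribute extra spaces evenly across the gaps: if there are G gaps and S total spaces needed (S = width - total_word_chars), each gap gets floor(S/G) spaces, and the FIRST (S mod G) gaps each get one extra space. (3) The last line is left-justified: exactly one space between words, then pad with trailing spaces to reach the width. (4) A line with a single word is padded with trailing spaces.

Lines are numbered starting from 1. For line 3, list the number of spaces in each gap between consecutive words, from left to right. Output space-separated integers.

Answer: 4

Derivation:
Line 1: ['who', 'cherry'] (min_width=10, slack=2)
Line 2: ['sound', 'book'] (min_width=10, slack=2)
Line 3: ['owl', 'green'] (min_width=9, slack=3)
Line 4: ['capture', 'low'] (min_width=11, slack=1)
Line 5: ['orange', 'quick'] (min_width=12, slack=0)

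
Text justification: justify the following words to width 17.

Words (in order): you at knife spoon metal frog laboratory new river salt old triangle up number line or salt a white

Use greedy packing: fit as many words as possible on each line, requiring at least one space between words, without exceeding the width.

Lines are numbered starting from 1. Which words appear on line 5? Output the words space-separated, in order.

Answer: triangle up

Derivation:
Line 1: ['you', 'at', 'knife'] (min_width=12, slack=5)
Line 2: ['spoon', 'metal', 'frog'] (min_width=16, slack=1)
Line 3: ['laboratory', 'new'] (min_width=14, slack=3)
Line 4: ['river', 'salt', 'old'] (min_width=14, slack=3)
Line 5: ['triangle', 'up'] (min_width=11, slack=6)
Line 6: ['number', 'line', 'or'] (min_width=14, slack=3)
Line 7: ['salt', 'a', 'white'] (min_width=12, slack=5)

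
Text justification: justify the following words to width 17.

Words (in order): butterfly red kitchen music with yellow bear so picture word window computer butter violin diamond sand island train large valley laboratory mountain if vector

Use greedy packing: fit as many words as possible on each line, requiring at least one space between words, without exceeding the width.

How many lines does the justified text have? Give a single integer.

Answer: 12

Derivation:
Line 1: ['butterfly', 'red'] (min_width=13, slack=4)
Line 2: ['kitchen', 'music'] (min_width=13, slack=4)
Line 3: ['with', 'yellow', 'bear'] (min_width=16, slack=1)
Line 4: ['so', 'picture', 'word'] (min_width=15, slack=2)
Line 5: ['window', 'computer'] (min_width=15, slack=2)
Line 6: ['butter', 'violin'] (min_width=13, slack=4)
Line 7: ['diamond', 'sand'] (min_width=12, slack=5)
Line 8: ['island', 'train'] (min_width=12, slack=5)
Line 9: ['large', 'valley'] (min_width=12, slack=5)
Line 10: ['laboratory'] (min_width=10, slack=7)
Line 11: ['mountain', 'if'] (min_width=11, slack=6)
Line 12: ['vector'] (min_width=6, slack=11)
Total lines: 12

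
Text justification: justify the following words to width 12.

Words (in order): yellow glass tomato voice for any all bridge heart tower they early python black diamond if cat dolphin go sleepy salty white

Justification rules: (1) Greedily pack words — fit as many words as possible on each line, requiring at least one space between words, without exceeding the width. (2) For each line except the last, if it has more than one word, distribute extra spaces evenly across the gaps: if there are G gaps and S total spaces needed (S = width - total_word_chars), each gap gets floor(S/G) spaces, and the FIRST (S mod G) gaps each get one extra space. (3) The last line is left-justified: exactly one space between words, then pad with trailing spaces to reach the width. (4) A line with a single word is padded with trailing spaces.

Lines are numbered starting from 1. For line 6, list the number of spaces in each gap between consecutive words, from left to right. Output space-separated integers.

Answer: 1

Derivation:
Line 1: ['yellow', 'glass'] (min_width=12, slack=0)
Line 2: ['tomato', 'voice'] (min_width=12, slack=0)
Line 3: ['for', 'any', 'all'] (min_width=11, slack=1)
Line 4: ['bridge', 'heart'] (min_width=12, slack=0)
Line 5: ['tower', 'they'] (min_width=10, slack=2)
Line 6: ['early', 'python'] (min_width=12, slack=0)
Line 7: ['black'] (min_width=5, slack=7)
Line 8: ['diamond', 'if'] (min_width=10, slack=2)
Line 9: ['cat', 'dolphin'] (min_width=11, slack=1)
Line 10: ['go', 'sleepy'] (min_width=9, slack=3)
Line 11: ['salty', 'white'] (min_width=11, slack=1)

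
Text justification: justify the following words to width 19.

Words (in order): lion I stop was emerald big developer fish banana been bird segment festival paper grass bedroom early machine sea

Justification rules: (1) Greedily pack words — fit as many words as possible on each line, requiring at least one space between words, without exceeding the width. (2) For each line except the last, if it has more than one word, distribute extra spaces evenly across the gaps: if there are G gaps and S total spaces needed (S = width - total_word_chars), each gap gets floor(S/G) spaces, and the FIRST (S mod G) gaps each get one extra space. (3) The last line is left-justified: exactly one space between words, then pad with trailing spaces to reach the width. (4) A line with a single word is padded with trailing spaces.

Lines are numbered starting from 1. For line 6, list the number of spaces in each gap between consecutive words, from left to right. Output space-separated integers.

Answer: 1 1

Derivation:
Line 1: ['lion', 'I', 'stop', 'was'] (min_width=15, slack=4)
Line 2: ['emerald', 'big'] (min_width=11, slack=8)
Line 3: ['developer', 'fish'] (min_width=14, slack=5)
Line 4: ['banana', 'been', 'bird'] (min_width=16, slack=3)
Line 5: ['segment', 'festival'] (min_width=16, slack=3)
Line 6: ['paper', 'grass', 'bedroom'] (min_width=19, slack=0)
Line 7: ['early', 'machine', 'sea'] (min_width=17, slack=2)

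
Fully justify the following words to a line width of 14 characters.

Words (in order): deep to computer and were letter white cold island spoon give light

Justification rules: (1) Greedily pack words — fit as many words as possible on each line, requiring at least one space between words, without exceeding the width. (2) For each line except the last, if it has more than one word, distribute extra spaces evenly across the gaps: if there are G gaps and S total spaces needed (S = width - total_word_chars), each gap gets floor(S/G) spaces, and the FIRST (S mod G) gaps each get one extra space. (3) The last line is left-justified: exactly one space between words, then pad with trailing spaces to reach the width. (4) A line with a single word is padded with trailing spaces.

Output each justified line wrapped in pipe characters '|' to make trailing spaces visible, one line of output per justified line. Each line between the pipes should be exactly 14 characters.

Answer: |deep        to|
|computer   and|
|were    letter|
|white     cold|
|island   spoon|
|give light    |

Derivation:
Line 1: ['deep', 'to'] (min_width=7, slack=7)
Line 2: ['computer', 'and'] (min_width=12, slack=2)
Line 3: ['were', 'letter'] (min_width=11, slack=3)
Line 4: ['white', 'cold'] (min_width=10, slack=4)
Line 5: ['island', 'spoon'] (min_width=12, slack=2)
Line 6: ['give', 'light'] (min_width=10, slack=4)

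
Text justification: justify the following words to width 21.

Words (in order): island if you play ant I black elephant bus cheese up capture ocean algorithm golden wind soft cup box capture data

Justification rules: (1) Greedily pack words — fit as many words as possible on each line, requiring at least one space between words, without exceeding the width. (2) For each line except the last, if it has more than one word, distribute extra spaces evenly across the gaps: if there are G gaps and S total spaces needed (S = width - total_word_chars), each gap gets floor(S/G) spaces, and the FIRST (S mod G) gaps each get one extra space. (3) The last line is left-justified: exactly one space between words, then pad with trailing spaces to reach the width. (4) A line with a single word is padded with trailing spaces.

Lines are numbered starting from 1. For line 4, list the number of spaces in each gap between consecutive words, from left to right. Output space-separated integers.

Line 1: ['island', 'if', 'you', 'play'] (min_width=18, slack=3)
Line 2: ['ant', 'I', 'black', 'elephant'] (min_width=20, slack=1)
Line 3: ['bus', 'cheese', 'up', 'capture'] (min_width=21, slack=0)
Line 4: ['ocean', 'algorithm'] (min_width=15, slack=6)
Line 5: ['golden', 'wind', 'soft', 'cup'] (min_width=20, slack=1)
Line 6: ['box', 'capture', 'data'] (min_width=16, slack=5)

Answer: 7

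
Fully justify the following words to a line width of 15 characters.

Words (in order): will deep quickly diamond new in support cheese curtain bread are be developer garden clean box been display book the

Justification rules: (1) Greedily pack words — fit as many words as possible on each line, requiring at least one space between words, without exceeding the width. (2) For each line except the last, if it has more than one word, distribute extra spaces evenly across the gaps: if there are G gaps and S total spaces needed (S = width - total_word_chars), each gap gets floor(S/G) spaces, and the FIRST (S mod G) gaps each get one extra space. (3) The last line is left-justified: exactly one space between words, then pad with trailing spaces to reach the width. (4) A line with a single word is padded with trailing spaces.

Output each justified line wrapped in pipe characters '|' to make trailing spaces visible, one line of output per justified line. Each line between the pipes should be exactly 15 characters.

Answer: |will       deep|
|quickly diamond|
|new  in support|
|cheese  curtain|
|bread   are  be|
|developer      |
|garden    clean|
|box        been|
|display    book|
|the            |

Derivation:
Line 1: ['will', 'deep'] (min_width=9, slack=6)
Line 2: ['quickly', 'diamond'] (min_width=15, slack=0)
Line 3: ['new', 'in', 'support'] (min_width=14, slack=1)
Line 4: ['cheese', 'curtain'] (min_width=14, slack=1)
Line 5: ['bread', 'are', 'be'] (min_width=12, slack=3)
Line 6: ['developer'] (min_width=9, slack=6)
Line 7: ['garden', 'clean'] (min_width=12, slack=3)
Line 8: ['box', 'been'] (min_width=8, slack=7)
Line 9: ['display', 'book'] (min_width=12, slack=3)
Line 10: ['the'] (min_width=3, slack=12)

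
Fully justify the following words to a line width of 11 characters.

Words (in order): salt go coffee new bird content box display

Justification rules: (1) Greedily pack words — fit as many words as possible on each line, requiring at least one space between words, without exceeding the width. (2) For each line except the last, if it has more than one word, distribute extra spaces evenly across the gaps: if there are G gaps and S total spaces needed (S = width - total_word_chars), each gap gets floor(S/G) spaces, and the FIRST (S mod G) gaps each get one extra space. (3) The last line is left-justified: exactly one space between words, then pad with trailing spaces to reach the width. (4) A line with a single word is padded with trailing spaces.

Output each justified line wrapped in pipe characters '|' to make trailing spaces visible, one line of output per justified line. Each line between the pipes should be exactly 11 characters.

Line 1: ['salt', 'go'] (min_width=7, slack=4)
Line 2: ['coffee', 'new'] (min_width=10, slack=1)
Line 3: ['bird'] (min_width=4, slack=7)
Line 4: ['content', 'box'] (min_width=11, slack=0)
Line 5: ['display'] (min_width=7, slack=4)

Answer: |salt     go|
|coffee  new|
|bird       |
|content box|
|display    |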